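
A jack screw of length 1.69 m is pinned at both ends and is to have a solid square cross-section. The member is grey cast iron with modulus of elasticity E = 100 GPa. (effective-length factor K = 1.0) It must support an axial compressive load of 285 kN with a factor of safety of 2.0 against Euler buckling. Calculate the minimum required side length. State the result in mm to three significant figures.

a ≈ 66.7 mm

Required P_cr = n·P = 2.0 × 285 = 570.0 kN
L_e = K·L = 1 × 1.69 = 1.690 m
Required I = P_cr·L_e²/(π²E) = 5.700×10^5 × 1.690² / (π² × 1.00×10^11) = 1.649×10^-6 m⁴
I_req = 1.649×10^6 mm⁴
Solid square: I = a⁴/12  ⇒  a = (12I)^(1/4) = (12×1.649×10^6)^(1/4) = 66.7 mm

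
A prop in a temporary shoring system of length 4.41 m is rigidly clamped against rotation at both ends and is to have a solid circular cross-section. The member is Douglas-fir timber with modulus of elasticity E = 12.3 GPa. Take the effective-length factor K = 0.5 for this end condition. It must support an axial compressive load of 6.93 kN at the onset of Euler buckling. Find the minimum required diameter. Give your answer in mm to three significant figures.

L_e = K·L = 0.5 × 4.41 = 2.205 m
Required I = P_cr·L_e²/(π²E) = 6.930×10^3 × 2.205² / (π² × 1.23×10^10) = 2.776×10^-7 m⁴
I_req = 2.776×10^5 mm⁴
Solid circle: I = πd⁴/64  ⇒  d = (64I/π)^(1/4) = (64×2.776×10^5/π)^(1/4) = 48.8 mm

d ≈ 48.8 mm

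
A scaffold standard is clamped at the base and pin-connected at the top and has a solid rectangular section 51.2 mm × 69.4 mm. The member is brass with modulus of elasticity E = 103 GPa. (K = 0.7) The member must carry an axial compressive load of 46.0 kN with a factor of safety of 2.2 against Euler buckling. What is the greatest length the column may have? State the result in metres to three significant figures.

Buckling occurs about the weak axis: I_min = h·b³/12 with b = 51.2 mm (the shorter side).
I_min = 69.4×51.2³/12 = 7.762×10^5 mm⁴
I = 7.762×10^-7 m⁴
Required critical load P_cr = n·P = 2.2 × 46.0 = 101.2 kN = 1.012×10^5 N
From P_cr = π²EI/(K·L)²:  L = (1/K)·√(π²EI/P_cr) = (1/0.7)·√(π²×1.03×10^11×7.762×10^-7/1.012×10^5)
L = 3.99 m

L_max ≈ 3.99 m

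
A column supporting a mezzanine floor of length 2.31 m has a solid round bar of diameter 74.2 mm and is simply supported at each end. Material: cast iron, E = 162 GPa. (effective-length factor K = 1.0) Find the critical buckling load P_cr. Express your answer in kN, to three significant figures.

P_cr ≈ 446 kN

I = πd⁴/64 = π×74.2⁴/64 = 1.488×10^6 mm⁴
I = 1.488×10^6 mm⁴ = 1.488×10^-6 m⁴
Effective length L_e = K·L = 1 × 2.31 = 2.310 m
P_cr = π²EI / L_e² = π² × 162×10⁹ × 1.488×10^-6 / 2.310² = 4.458×10^5 N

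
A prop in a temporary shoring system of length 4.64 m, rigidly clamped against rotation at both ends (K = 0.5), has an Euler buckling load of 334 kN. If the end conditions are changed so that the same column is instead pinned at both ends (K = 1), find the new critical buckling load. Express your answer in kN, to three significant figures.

P_cr ≈ 83.5 kN

P_cr ∝ 1/K², so P_cr,new = P_cr,old × (K_old/K_new)² = 334 × (0.5/1)²
= 334 × 0.2500 = 83.5 kN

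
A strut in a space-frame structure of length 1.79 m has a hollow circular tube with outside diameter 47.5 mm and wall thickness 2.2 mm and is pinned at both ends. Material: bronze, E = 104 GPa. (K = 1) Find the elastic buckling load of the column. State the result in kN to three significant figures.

P_cr ≈ 25.8 kN

Inner diameter d_i = 47.5 − 2×2.2 = 43.10 mm
I = π(d_o⁴ − d_i⁴)/64 = π(47.5⁴ − 43.10⁴)/64 = 8.050×10^4 mm⁴
I = 8.050×10^4 mm⁴ = 8.050×10^-8 m⁴
Effective length L_e = K·L = 1 × 1.79 = 1.790 m
P_cr = π²EI / L_e² = π² × 104×10⁹ × 8.050×10^-8 / 1.790² = 2.579×10^4 N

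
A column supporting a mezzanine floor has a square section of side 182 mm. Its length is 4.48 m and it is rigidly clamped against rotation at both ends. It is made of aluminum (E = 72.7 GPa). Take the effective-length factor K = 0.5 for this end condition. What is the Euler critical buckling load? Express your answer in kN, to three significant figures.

I = a⁴/12 = 182⁴/12 = 9.143×10^7 mm⁴
I = 9.143×10^7 mm⁴ = 9.143×10^-5 m⁴
Effective length L_e = K·L = 0.5 × 4.48 = 2.240 m
P_cr = π²EI / L_e² = π² × 72.7×10⁹ × 9.143×10^-5 / 2.240² = 1.308×10^7 N

P_cr ≈ 13100 kN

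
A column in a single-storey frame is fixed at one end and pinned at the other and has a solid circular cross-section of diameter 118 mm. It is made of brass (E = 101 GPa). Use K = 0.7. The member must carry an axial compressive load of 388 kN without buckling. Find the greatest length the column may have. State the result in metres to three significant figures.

L_max ≈ 7.06 m

I = πd⁴/64 = π×118⁴/64 = 9.517×10^6 mm⁴
I = 9.517×10^-6 m⁴
At the buckling limit P_cr = P = 3.880×10^5 N
From P_cr = π²EI/(K·L)²:  L = (1/K)·√(π²EI/P_cr) = (1/0.7)·√(π²×1.01×10^11×9.517×10^-6/3.880×10^5)
L = 7.06 m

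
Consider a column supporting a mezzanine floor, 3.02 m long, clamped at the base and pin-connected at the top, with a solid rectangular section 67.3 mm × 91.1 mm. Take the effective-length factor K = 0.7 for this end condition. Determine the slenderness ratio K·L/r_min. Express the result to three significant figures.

λ ≈ 109

Buckling occurs about the weak axis: I_min = h·b³/12 with b = 67.3 mm (the shorter side).
I_min = 91.1×67.3³/12 = 2.314×10^6 mm⁴
A = 6.131×10^3 mm²;  r_min = √(I/A) = √(2.314×10^6/6.131×10^3) = 19.43 mm
L_e = K·L = 0.7 × 3.02 m = 2.114 m = 2114.0 mm
λ = L_e / r_min = 2114.0 / 19.43 = 109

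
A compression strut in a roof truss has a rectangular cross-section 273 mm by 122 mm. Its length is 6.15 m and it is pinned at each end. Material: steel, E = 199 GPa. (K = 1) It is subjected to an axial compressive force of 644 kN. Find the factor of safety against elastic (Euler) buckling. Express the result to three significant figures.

Buckling occurs about the weak axis: I_min = h·b³/12 with b = 122 mm (the shorter side).
I_min = 273×122³/12 = 4.131×10^7 mm⁴
I = 4.131×10^7 mm⁴ = 4.131×10^-5 m⁴
Effective length L_e = K·L = 1 × 6.15 = 6.150 m
P_cr = π²EI / L_e² = π² × 199×10⁹ × 4.131×10^-5 / 6.150² = 2.145×10^6 N
Factor of safety n = P_cr / P = 2145.2 / 644 = 3.33

n ≈ 3.33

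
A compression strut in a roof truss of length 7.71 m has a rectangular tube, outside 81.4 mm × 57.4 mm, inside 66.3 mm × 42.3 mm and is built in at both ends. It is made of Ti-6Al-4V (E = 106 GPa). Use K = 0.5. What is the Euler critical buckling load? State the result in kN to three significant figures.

Weak-axis I_min = (h_o·b_o³ − h_i·b_i³)/12 with b_o = 57.4, b_i = 42.30 mm (shorter outer/inner sides).
I_min = (81.4×57.4³ − 66.30×42.30³)/12 = 8.647×10^5 mm⁴
I = 8.647×10^5 mm⁴ = 8.647×10^-7 m⁴
Effective length L_e = K·L = 0.5 × 7.71 = 3.855 m
P_cr = π²EI / L_e² = π² × 106×10⁹ × 8.647×10^-7 / 3.855² = 6.087×10^4 N

P_cr ≈ 60.9 kN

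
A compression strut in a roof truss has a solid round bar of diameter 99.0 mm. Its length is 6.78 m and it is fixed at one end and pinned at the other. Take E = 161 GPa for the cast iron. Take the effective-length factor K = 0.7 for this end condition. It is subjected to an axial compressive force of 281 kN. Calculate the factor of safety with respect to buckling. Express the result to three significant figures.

I = πd⁴/64 = π×99.0⁴/64 = 4.715×10^6 mm⁴
I = 4.715×10^6 mm⁴ = 4.715×10^-6 m⁴
Effective length L_e = K·L = 0.7 × 6.78 = 4.746 m
P_cr = π²EI / L_e² = π² × 161×10⁹ × 4.715×10^-6 / 4.746² = 3.326×10^5 N
Factor of safety n = P_cr / P = 332.64 / 281 = 1.18

n ≈ 1.18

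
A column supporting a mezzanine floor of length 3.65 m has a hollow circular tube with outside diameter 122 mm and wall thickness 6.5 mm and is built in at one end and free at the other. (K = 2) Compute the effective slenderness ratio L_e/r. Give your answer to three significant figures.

λ ≈ 178

Inner diameter d_i = 122 − 2×6.5 = 109.0 mm
I = π(d_o⁴ − d_i⁴)/64 = π(122⁴ − 109.0⁴)/64 = 3.945×10^6 mm⁴
A = 2.359×10^3 mm²;  r_min = √(I/A) = √(3.945×10^6/2.359×10^3) = 40.90 mm
L_e = K·L = 2 × 3.65 m = 7.300 m = 7300.0 mm
λ = L_e / r_min = 7300.0 / 40.90 = 178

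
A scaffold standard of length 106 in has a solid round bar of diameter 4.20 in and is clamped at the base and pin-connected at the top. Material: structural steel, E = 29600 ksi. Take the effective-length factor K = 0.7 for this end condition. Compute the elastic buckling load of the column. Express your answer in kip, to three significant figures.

P_cr ≈ 810 kip

I = πd⁴/64 = π×4.20⁴/64 = 15.27 in⁴
Effective length L_e = K·L = 0.7 × 106 = 74.20 in
P_cr = π²EI / L_e² = π² × 29600×10³ × 15.27 / 74.20² = 8.105×10^5 lb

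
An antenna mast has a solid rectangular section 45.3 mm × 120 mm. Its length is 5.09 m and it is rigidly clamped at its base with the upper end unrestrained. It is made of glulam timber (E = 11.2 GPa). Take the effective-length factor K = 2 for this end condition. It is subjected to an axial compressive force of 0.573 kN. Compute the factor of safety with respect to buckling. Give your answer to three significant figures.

n ≈ 1.73

Buckling occurs about the weak axis: I_min = h·b³/12 with b = 45.3 mm (the shorter side).
I_min = 120×45.3³/12 = 9.296×10^5 mm⁴
I = 9.296×10^5 mm⁴ = 9.296×10^-7 m⁴
Effective length L_e = K·L = 2 × 5.09 = 10.18 m
P_cr = π²EI / L_e² = π² × 11.2×10⁹ × 9.296×10^-7 / 10.18² = 991.6 N
Factor of safety n = P_cr / P = 0.99156 / 0.573 = 1.73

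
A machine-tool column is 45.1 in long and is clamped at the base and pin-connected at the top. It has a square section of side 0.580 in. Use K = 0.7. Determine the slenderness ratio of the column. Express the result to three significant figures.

I = a⁴/12 = 0.580⁴/12 = 9.430×10^-3 in⁴
A = 0.3364 in²;  r_min = √(I/A) = √(9.430×10^-3/0.3364) = 0.1674 in
L_e = K·L = 0.7 × 45.1 = 31.57 in
λ = L_e / r_min = 31.570 / 0.1674 = 189

λ ≈ 189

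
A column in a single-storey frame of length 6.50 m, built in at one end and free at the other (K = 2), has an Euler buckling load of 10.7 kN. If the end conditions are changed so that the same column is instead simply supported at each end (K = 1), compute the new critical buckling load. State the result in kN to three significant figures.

P_cr ∝ 1/K², so P_cr,new = P_cr,old × (K_old/K_new)² = 10.7 × (2/1)²
= 10.7 × 4.000 = 42.8 kN

P_cr ≈ 42.8 kN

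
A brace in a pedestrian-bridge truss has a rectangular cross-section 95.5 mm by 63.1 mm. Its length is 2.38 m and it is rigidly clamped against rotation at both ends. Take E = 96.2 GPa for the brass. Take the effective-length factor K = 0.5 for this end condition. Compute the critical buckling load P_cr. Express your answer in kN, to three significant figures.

P_cr ≈ 1340 kN

Buckling occurs about the weak axis: I_min = h·b³/12 with b = 63.1 mm (the shorter side).
I_min = 95.5×63.1³/12 = 1.999×10^6 mm⁴
I = 1.999×10^6 mm⁴ = 1.999×10^-6 m⁴
Effective length L_e = K·L = 0.5 × 2.38 = 1.190 m
P_cr = π²EI / L_e² = π² × 96.2×10⁹ × 1.999×10^-6 / 1.190² = 1.341×10^6 N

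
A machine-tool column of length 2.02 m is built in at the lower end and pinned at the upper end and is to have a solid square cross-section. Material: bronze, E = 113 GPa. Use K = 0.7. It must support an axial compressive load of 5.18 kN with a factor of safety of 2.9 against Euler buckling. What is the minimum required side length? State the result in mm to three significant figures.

a ≈ 23.8 mm

Required P_cr = n·P = 2.9 × 5.18 = 15.02 kN
L_e = K·L = 0.7 × 2.02 = 1.414 m
Required I = P_cr·L_e²/(π²E) = 1.502×10^4 × 1.414² / (π² × 1.13×10^11) = 2.693×10^-8 m⁴
I_req = 2.693×10^4 mm⁴
Solid square: I = a⁴/12  ⇒  a = (12I)^(1/4) = (12×2.693×10^4)^(1/4) = 23.8 mm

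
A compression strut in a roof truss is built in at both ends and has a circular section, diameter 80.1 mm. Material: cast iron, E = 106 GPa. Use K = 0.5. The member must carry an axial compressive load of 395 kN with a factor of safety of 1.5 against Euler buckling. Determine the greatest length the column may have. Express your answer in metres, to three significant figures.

L_max ≈ 3.78 m

I = πd⁴/64 = π×80.1⁴/64 = 2.021×10^6 mm⁴
I = 2.021×10^-6 m⁴
Required critical load P_cr = n·P = 1.5 × 395 = 592.5 kN = 5.925×10^5 N
From P_cr = π²EI/(K·L)²:  L = (1/K)·√(π²EI/P_cr) = (1/0.5)·√(π²×1.06×10^11×2.021×10^-6/5.925×10^5)
L = 3.78 m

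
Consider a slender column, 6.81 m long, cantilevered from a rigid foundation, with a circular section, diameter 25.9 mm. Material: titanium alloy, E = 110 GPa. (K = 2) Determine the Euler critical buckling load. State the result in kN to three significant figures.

I = πd⁴/64 = π×25.9⁴/64 = 2.209×10^4 mm⁴
I = 2.209×10^4 mm⁴ = 2.209×10^-8 m⁴
Effective length L_e = K·L = 2 × 6.81 = 13.62 m
P_cr = π²EI / L_e² = π² × 110×10⁹ × 2.209×10^-8 / 13.62² = 129.3 N

P_cr ≈ 0.129 kN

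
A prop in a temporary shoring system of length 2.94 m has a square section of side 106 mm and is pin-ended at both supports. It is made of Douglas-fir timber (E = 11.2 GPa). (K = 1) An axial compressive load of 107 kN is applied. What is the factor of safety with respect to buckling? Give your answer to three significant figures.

n ≈ 1.26

I = a⁴/12 = 106⁴/12 = 1.052×10^7 mm⁴
I = 1.052×10^7 mm⁴ = 1.052×10^-5 m⁴
Effective length L_e = K·L = 1 × 2.94 = 2.940 m
P_cr = π²EI / L_e² = π² × 11.2×10⁹ × 1.052×10^-5 / 2.940² = 1.345×10^5 N
Factor of safety n = P_cr / P = 134.54 / 107 = 1.26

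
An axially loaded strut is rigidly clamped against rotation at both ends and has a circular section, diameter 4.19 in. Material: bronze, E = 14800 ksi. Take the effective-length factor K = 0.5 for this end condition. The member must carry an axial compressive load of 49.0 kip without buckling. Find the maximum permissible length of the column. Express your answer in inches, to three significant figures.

L_max ≈ 425 in

I = πd⁴/64 = π×4.19⁴/64 = 15.13 in⁴
At the buckling limit P_cr = P = 4.900×10^4 lb
From P_cr = π²EI/(K·L)²:  L = (1/K)·√(π²EI/P_cr) = (1/0.5)·√(π²×1.48×10^7×15.13/4.900×10^4)
L = 425 in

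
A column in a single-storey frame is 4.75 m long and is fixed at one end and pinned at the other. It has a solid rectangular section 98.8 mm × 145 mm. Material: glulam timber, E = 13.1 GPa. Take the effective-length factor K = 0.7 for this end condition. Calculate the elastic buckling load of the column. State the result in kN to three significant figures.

P_cr ≈ 136 kN

Buckling occurs about the weak axis: I_min = h·b³/12 with b = 98.8 mm (the shorter side).
I_min = 145×98.8³/12 = 1.165×10^7 mm⁴
I = 1.165×10^7 mm⁴ = 1.165×10^-5 m⁴
Effective length L_e = K·L = 0.7 × 4.75 = 3.325 m
P_cr = π²EI / L_e² = π² × 13.1×10⁹ × 1.165×10^-5 / 3.325² = 1.363×10^5 N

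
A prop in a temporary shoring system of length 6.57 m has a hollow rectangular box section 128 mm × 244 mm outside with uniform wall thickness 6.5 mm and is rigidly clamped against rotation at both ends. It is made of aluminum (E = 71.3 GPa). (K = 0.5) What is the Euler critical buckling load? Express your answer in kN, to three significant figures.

P_cr ≈ 872 kN

Inner dimensions: h_i = 244 − 2×6.5 = 231.0 mm, b_i = 128 − 2×6.5 = 115.0 mm
Weak-axis I_min = (h_o·b_o³ − h_i·b_i³)/12 with b_o = 128, b_i = 115.0 mm (shorter outer/inner sides).
I_min = (244×128³ − 231.0×115.0³)/12 = 1.337×10^7 mm⁴
I = 1.337×10^7 mm⁴ = 1.337×10^-5 m⁴
Effective length L_e = K·L = 0.5 × 6.57 = 3.285 m
P_cr = π²EI / L_e² = π² × 71.3×10⁹ × 1.337×10^-5 / 3.285² = 8.716×10^5 N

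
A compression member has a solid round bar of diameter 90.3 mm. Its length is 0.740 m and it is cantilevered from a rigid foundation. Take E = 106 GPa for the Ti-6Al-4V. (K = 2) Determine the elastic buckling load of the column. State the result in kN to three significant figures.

I = πd⁴/64 = π×90.3⁴/64 = 3.264×10^6 mm⁴
I = 3.264×10^6 mm⁴ = 3.264×10^-6 m⁴
Effective length L_e = K·L = 2 × 0.740 = 1.480 m
P_cr = π²EI / L_e² = π² × 106×10⁹ × 3.264×10^-6 / 1.480² = 1.559×10^6 N

P_cr ≈ 1560 kN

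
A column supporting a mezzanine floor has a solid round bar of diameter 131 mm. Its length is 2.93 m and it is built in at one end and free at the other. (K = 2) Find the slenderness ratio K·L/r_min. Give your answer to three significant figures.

λ ≈ 179

For a solid circle r = d/4 = 131/4 = 32.75 mm
L_e = K·L = 2 × 2.93 m = 5.860 m = 5860.0 mm
λ = L_e / r_min = 5860.0 / 32.75 = 179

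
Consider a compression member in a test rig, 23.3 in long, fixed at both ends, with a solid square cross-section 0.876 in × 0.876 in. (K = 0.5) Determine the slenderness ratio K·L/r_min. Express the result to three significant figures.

For a square r = a/√12 = 0.876/√12 = 0.2529 in
L_e = K·L = 0.5 × 23.3 = 11.65 in
λ = L_e / r_min = 11.650 / 0.2529 = 46.1

λ ≈ 46.1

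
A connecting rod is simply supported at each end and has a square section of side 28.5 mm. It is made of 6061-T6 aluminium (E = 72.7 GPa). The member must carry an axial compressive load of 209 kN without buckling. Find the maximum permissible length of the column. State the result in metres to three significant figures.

I = a⁴/12 = 28.5⁴/12 = 5.498×10^4 mm⁴
I = 5.498×10^-8 m⁴
At the buckling limit P_cr = P = 2.090×10^5 N
From P_cr = π²EI/(K·L)²:  L = (1/K)·√(π²EI/P_cr) = (1/1)·√(π²×7.27×10^10×5.498×10^-8/2.090×10^5)
L = 0.434 m

L_max ≈ 0.434 m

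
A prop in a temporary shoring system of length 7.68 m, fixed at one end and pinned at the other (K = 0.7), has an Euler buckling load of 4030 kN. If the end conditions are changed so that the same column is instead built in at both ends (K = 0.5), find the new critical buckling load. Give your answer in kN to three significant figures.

P_cr ∝ 1/K², so P_cr,new = P_cr,old × (K_old/K_new)² = 4030 × (0.7/0.5)²
= 4030 × 1.960 = 7900 kN

P_cr ≈ 7900 kN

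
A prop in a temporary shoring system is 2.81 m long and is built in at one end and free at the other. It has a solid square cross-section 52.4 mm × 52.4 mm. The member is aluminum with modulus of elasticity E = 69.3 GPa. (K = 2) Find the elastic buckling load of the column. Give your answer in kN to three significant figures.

P_cr ≈ 13.6 kN

I = a⁴/12 = 52.4⁴/12 = 6.283×10^5 mm⁴
I = 6.283×10^5 mm⁴ = 6.283×10^-7 m⁴
Effective length L_e = K·L = 2 × 2.81 = 5.620 m
P_cr = π²EI / L_e² = π² × 69.3×10⁹ × 6.283×10^-7 / 5.620² = 1.361×10^4 N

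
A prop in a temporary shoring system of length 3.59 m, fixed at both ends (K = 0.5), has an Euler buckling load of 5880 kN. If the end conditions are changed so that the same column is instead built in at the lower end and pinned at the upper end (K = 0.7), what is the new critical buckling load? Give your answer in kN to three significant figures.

P_cr ∝ 1/K², so P_cr,new = P_cr,old × (K_old/K_new)² = 5880 × (0.5/0.7)²
= 5880 × 0.5102 = 3000 kN

P_cr ≈ 3000 kN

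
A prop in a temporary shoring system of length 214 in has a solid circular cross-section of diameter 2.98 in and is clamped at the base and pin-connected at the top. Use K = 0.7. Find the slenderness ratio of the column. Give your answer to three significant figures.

For a solid circle r = d/4 = 2.98/4 = 0.7450 in
L_e = K·L = 0.7 × 214 = 149.8 in
λ = L_e / r_min = 149.80 / 0.7450 = 201

λ ≈ 201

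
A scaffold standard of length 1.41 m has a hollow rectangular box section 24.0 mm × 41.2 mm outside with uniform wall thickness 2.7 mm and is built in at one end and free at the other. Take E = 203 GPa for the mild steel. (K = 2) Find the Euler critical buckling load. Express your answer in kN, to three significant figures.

P_cr ≈ 7.12 kN

Inner dimensions: h_i = 41.2 − 2×2.7 = 35.80 mm, b_i = 24.0 − 2×2.7 = 18.60 mm
Weak-axis I_min = (h_o·b_o³ − h_i·b_i³)/12 with b_o = 24.0, b_i = 18.60 mm (shorter outer/inner sides).
I_min = (41.2×24.0³ − 35.80×18.60³)/12 = 2.827×10^4 mm⁴
I = 2.827×10^4 mm⁴ = 2.827×10^-8 m⁴
Effective length L_e = K·L = 2 × 1.41 = 2.820 m
P_cr = π²EI / L_e² = π² × 203×10⁹ × 2.827×10^-8 / 2.820² = 7.121×10^3 N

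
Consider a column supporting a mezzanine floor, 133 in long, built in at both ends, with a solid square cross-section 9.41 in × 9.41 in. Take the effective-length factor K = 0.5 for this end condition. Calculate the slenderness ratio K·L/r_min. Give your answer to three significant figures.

For a square r = a/√12 = 9.41/√12 = 2.716 in
L_e = K·L = 0.5 × 133 = 66.50 in
λ = L_e / r_min = 66.500 / 2.716 = 24.5

λ ≈ 24.5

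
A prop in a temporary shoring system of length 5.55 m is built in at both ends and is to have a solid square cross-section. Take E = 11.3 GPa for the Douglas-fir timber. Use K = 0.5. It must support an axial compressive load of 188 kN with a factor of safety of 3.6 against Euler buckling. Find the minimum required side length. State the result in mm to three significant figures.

Required P_cr = n·P = 3.6 × 188 = 676.8 kN
L_e = K·L = 0.5 × 5.55 = 2.775 m
Required I = P_cr·L_e²/(π²E) = 6.768×10^5 × 2.775² / (π² × 1.13×10^10) = 4.673×10^-5 m⁴
I_req = 4.673×10^7 mm⁴
Solid square: I = a⁴/12  ⇒  a = (12I)^(1/4) = (12×4.673×10^7)^(1/4) = 154 mm

a ≈ 154 mm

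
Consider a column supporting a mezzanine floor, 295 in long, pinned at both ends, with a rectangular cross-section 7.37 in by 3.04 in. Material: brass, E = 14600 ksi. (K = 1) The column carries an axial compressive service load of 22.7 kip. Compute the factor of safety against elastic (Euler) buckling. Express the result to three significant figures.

n ≈ 1.26

Buckling occurs about the weak axis: I_min = h·b³/12 with b = 3.04 in (the shorter side).
I_min = 7.37×3.04³/12 = 17.25 in⁴
Effective length L_e = K·L = 1 × 295 = 295.0 in
P_cr = π²EI / L_e² = π² × 14600×10³ × 17.25 / 295.0² = 2.857×10^4 lb
Factor of safety n = P_cr / P = 28.570 / 22.7 = 1.26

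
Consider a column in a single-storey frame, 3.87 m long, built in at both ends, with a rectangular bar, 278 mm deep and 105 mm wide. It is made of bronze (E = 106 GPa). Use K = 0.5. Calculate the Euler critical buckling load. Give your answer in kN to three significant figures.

P_cr ≈ 7490 kN

Buckling occurs about the weak axis: I_min = h·b³/12 with b = 105 mm (the shorter side).
I_min = 278×105³/12 = 2.682×10^7 mm⁴
I = 2.682×10^7 mm⁴ = 2.682×10^-5 m⁴
Effective length L_e = K·L = 0.5 × 3.87 = 1.935 m
P_cr = π²EI / L_e² = π² × 106×10⁹ × 2.682×10^-5 / 1.935² = 7.493×10^6 N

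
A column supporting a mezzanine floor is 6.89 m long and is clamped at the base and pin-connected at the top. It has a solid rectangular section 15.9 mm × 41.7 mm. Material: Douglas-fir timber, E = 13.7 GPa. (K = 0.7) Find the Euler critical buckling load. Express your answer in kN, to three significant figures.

P_cr ≈ 0.0812 kN

Buckling occurs about the weak axis: I_min = h·b³/12 with b = 15.9 mm (the shorter side).
I_min = 41.7×15.9³/12 = 1.397×10^4 mm⁴
I = 1.397×10^4 mm⁴ = 1.397×10^-8 m⁴
Effective length L_e = K·L = 0.7 × 6.89 = 4.823 m
P_cr = π²EI / L_e² = π² × 13.7×10⁹ × 1.397×10^-8 / 4.823² = 81.20 N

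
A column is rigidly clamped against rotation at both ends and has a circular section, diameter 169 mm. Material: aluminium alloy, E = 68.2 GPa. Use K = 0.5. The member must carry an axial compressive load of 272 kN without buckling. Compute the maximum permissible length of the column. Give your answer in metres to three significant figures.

I = πd⁴/64 = π×169⁴/64 = 4.004×10^7 mm⁴
I = 4.004×10^-5 m⁴
At the buckling limit P_cr = P = 2.720×10^5 N
From P_cr = π²EI/(K·L)²:  L = (1/K)·√(π²EI/P_cr) = (1/0.5)·√(π²×6.82×10^10×4.004×10^-5/2.720×10^5)
L = 19.9 m

L_max ≈ 19.9 m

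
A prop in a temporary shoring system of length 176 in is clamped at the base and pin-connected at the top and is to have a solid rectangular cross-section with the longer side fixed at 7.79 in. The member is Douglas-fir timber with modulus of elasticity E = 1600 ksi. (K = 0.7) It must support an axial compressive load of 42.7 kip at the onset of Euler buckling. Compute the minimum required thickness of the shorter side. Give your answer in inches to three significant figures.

b ≈ 3.98 in

L_e = K·L = 0.7 × 176 = 123.2 in
Required I = P_cr·L_e²/(π²E) = 4.270×10^4 × 123.2² / (π² × 1.60×10^6) = 41.04 in⁴
Rectangle, weak axis: I_min = h·b³/12 with h = 7.79 in fixed  ⇒  b = (12I/h)^(1/3) = 3.98 in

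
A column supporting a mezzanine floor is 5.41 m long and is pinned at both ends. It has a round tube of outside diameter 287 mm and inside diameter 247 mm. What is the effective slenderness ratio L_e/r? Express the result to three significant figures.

d_o = 287 mm, d_i = 247 mm
I = π(d_o⁴ − d_i⁴)/64 = π(287⁴ − 247.0⁴)/64 = 1.503×10^8 mm⁴
A = 1.678×10^4 mm²;  r_min = √(I/A) = √(1.503×10^8/1.678×10^4) = 94.66 mm
L_e = K·L = 1 × 5.41 m = 5.410 m = 5410.0 mm
λ = L_e / r_min = 5410.0 / 94.66 = 57.1

λ ≈ 57.1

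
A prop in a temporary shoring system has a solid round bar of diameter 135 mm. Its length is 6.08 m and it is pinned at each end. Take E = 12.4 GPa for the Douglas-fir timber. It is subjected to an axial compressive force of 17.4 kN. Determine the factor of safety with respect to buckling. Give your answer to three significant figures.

n ≈ 3.10

I = πd⁴/64 = π×135⁴/64 = 1.630×10^7 mm⁴
I = 1.630×10^7 mm⁴ = 1.630×10^-5 m⁴
Effective length L_e = K·L = 1 × 6.08 = 6.080 m
P_cr = π²EI / L_e² = π² × 12.4×10⁹ × 1.630×10^-5 / 6.080² = 5.398×10^4 N
Factor of safety n = P_cr / P = 53.978 / 17.4 = 3.10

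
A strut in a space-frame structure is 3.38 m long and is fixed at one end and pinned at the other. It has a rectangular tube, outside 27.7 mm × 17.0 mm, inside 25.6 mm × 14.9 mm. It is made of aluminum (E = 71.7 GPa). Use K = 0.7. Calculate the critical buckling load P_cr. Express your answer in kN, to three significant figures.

P_cr ≈ 0.542 kN

Weak-axis I_min = (h_o·b_o³ − h_i·b_i³)/12 with b_o = 17.0, b_i = 14.90 mm (shorter outer/inner sides).
I_min = (27.7×17.0³ − 25.60×14.90³)/12 = 4.284×10^3 mm⁴
I = 4.284×10^3 mm⁴ = 4.284×10^-9 m⁴
Effective length L_e = K·L = 0.7 × 3.38 = 2.366 m
P_cr = π²EI / L_e² = π² × 71.7×10⁹ × 4.284×10^-9 / 2.366² = 541.5 N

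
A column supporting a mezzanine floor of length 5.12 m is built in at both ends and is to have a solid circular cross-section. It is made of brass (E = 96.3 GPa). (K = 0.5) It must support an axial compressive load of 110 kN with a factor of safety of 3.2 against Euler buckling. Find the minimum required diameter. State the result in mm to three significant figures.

d ≈ 83.9 mm

Required P_cr = n·P = 3.2 × 110 = 352.0 kN
L_e = K·L = 0.5 × 5.12 = 2.560 m
Required I = P_cr·L_e²/(π²E) = 3.520×10^5 × 2.560² / (π² × 9.63×10^10) = 2.427×10^-6 m⁴
I_req = 2.427×10^6 mm⁴
Solid circle: I = πd⁴/64  ⇒  d = (64I/π)^(1/4) = (64×2.427×10^6/π)^(1/4) = 83.9 mm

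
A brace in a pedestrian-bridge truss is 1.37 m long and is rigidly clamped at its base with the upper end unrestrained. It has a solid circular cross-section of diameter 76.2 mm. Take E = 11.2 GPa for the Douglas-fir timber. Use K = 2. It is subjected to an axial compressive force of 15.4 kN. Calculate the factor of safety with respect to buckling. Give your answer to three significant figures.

n ≈ 1.58

I = πd⁴/64 = π×76.2⁴/64 = 1.655×10^6 mm⁴
I = 1.655×10^6 mm⁴ = 1.655×10^-6 m⁴
Effective length L_e = K·L = 2 × 1.37 = 2.740 m
P_cr = π²EI / L_e² = π² × 11.2×10⁹ × 1.655×10^-6 / 2.740² = 2.437×10^4 N
Factor of safety n = P_cr / P = 24.367 / 15.4 = 1.58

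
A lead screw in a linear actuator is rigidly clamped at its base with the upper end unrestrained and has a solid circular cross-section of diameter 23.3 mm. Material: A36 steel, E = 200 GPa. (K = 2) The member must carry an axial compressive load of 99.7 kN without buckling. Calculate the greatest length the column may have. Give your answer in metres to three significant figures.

I = πd⁴/64 = π×23.3⁴/64 = 1.447×10^4 mm⁴
I = 1.447×10^-8 m⁴
At the buckling limit P_cr = P = 9.970×10^4 N
From P_cr = π²EI/(K·L)²:  L = (1/K)·√(π²EI/P_cr) = (1/2)·√(π²×2.00×10^11×1.447×10^-8/9.970×10^4)
L = 0.268 m

L_max ≈ 0.268 m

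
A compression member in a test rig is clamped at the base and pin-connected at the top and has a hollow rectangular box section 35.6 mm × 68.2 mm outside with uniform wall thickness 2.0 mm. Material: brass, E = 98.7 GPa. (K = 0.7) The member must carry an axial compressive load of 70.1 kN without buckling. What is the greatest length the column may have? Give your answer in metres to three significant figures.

L_max ≈ 1.58 m

Inner dimensions: h_i = 68.2 − 2×2.0 = 64.20 mm, b_i = 35.6 − 2×2.0 = 31.60 mm
Weak-axis I_min = (h_o·b_o³ − h_i·b_i³)/12 with b_o = 35.6, b_i = 31.60 mm (shorter outer/inner sides).
I_min = (68.2×35.6³ − 64.20×31.60³)/12 = 8.760×10^4 mm⁴
I = 8.760×10^-8 m⁴
At the buckling limit P_cr = P = 7.010×10^4 N
From P_cr = π²EI/(K·L)²:  L = (1/K)·√(π²EI/P_cr) = (1/0.7)·√(π²×9.87×10^10×8.760×10^-8/7.010×10^4)
L = 1.58 m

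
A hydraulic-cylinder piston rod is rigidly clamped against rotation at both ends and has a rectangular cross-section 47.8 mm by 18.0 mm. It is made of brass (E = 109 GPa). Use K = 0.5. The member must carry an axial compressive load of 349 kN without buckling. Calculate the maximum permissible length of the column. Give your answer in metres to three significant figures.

L_max ≈ 0.535 m

Buckling occurs about the weak axis: I_min = h·b³/12 with b = 18.0 mm (the shorter side).
I_min = 47.8×18.0³/12 = 2.323×10^4 mm⁴
I = 2.323×10^-8 m⁴
At the buckling limit P_cr = P = 3.490×10^5 N
From P_cr = π²EI/(K·L)²:  L = (1/K)·√(π²EI/P_cr) = (1/0.5)·√(π²×1.09×10^11×2.323×10^-8/3.490×10^5)
L = 0.535 m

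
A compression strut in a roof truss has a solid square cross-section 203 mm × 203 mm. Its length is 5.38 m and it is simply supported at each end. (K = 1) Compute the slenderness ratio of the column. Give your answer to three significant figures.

For a square r = a/√12 = 203/√12 = 58.60 mm
L_e = K·L = 1 × 5.38 m = 5.380 m = 5380.0 mm
λ = L_e / r_min = 5380.0 / 58.60 = 91.8

λ ≈ 91.8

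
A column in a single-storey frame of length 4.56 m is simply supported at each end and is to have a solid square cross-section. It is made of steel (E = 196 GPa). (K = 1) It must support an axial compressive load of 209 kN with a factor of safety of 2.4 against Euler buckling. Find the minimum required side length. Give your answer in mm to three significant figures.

Required P_cr = n·P = 2.4 × 209 = 501.6 kN
L_e = K·L = 1 × 4.56 = 4.560 m
Required I = P_cr·L_e²/(π²E) = 5.016×10^5 × 4.560² / (π² × 1.96×10^11) = 5.392×10^-6 m⁴
I_req = 5.392×10^6 mm⁴
Solid square: I = a⁴/12  ⇒  a = (12I)^(1/4) = (12×5.392×10^6)^(1/4) = 89.7 mm

a ≈ 89.7 mm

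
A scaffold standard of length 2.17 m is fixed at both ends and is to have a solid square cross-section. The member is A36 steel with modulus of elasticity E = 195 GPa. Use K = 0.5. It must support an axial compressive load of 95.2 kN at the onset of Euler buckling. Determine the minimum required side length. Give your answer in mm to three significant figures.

a ≈ 28.9 mm

L_e = K·L = 0.5 × 2.17 = 1.085 m
Required I = P_cr·L_e²/(π²E) = 9.520×10^4 × 1.085² / (π² × 1.95×10^11) = 5.823×10^-8 m⁴
I_req = 5.823×10^4 mm⁴
Solid square: I = a⁴/12  ⇒  a = (12I)^(1/4) = (12×5.823×10^4)^(1/4) = 28.9 mm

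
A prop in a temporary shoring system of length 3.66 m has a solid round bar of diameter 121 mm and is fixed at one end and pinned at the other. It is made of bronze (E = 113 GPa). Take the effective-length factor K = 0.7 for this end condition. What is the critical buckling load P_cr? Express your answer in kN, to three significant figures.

I = πd⁴/64 = π×121⁴/64 = 1.052×10^7 mm⁴
I = 1.052×10^7 mm⁴ = 1.052×10^-5 m⁴
Effective length L_e = K·L = 0.7 × 3.66 = 2.562 m
P_cr = π²EI / L_e² = π² × 113×10⁹ × 1.052×10^-5 / 2.562² = 1.788×10^6 N

P_cr ≈ 1790 kN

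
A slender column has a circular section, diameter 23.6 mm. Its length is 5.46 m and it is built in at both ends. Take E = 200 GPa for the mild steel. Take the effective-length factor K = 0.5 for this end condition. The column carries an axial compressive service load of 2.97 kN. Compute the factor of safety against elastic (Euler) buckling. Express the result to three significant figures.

I = πd⁴/64 = π×23.6⁴/64 = 1.523×10^4 mm⁴
I = 1.523×10^4 mm⁴ = 1.523×10^-8 m⁴
Effective length L_e = K·L = 0.5 × 5.46 = 2.730 m
P_cr = π²EI / L_e² = π² × 200×10⁹ × 1.523×10^-8 / 2.730² = 4.033×10^3 N
Factor of safety n = P_cr / P = 4.0329 / 2.97 = 1.36

n ≈ 1.36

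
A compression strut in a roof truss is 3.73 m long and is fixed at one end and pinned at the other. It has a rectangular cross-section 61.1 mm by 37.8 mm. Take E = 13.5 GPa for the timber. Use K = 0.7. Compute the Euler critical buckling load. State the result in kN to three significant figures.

P_cr ≈ 5.37 kN

Buckling occurs about the weak axis: I_min = h·b³/12 with b = 37.8 mm (the shorter side).
I_min = 61.1×37.8³/12 = 2.750×10^5 mm⁴
I = 2.750×10^5 mm⁴ = 2.750×10^-7 m⁴
Effective length L_e = K·L = 0.7 × 3.73 = 2.611 m
P_cr = π²EI / L_e² = π² × 13.5×10⁹ × 2.750×10^-7 / 2.611² = 5.375×10^3 N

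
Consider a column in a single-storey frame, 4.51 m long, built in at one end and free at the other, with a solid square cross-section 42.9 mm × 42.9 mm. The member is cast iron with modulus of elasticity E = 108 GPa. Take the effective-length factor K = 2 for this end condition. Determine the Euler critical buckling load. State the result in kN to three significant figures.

I = a⁴/12 = 42.9⁴/12 = 2.823×10^5 mm⁴
I = 2.823×10^5 mm⁴ = 2.823×10^-7 m⁴
Effective length L_e = K·L = 2 × 4.51 = 9.020 m
P_cr = π²EI / L_e² = π² × 108×10⁹ × 2.823×10^-7 / 9.020² = 3.698×10^3 N

P_cr ≈ 3.70 kN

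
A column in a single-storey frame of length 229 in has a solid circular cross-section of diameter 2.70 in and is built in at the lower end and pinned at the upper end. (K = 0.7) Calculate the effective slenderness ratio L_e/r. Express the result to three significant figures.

λ ≈ 237

For a solid circle r = d/4 = 2.70/4 = 0.6750 in
L_e = K·L = 0.7 × 229 = 160.3 in
λ = L_e / r_min = 160.30 / 0.6750 = 237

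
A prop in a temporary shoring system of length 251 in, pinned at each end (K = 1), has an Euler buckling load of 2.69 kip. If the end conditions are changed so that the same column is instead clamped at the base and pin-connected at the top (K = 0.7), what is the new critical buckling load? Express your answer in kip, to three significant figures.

P_cr ∝ 1/K², so P_cr,new = P_cr,old × (K_old/K_new)² = 2.69 × (1/0.7)²
= 2.69 × 2.041 = 5.49 kip

P_cr ≈ 5.49 kip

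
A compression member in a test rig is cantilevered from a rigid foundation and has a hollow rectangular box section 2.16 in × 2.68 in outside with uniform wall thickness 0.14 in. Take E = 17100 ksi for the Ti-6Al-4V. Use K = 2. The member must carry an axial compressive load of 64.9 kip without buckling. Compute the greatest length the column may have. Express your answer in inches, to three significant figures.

L_max ≈ 24.5 in

Inner dimensions: h_i = 2.68 − 2×0.14 = 2.400 in, b_i = 2.16 − 2×0.14 = 1.880 in
Weak-axis I_min = (h_o·b_o³ − h_i·b_i³)/12 with b_o = 2.16, b_i = 1.880 in (shorter outer/inner sides).
I_min = (2.68×2.16³ − 2.400×1.880³)/12 = 0.9218 in⁴
At the buckling limit P_cr = P = 6.490×10^4 lb
From P_cr = π²EI/(K·L)²:  L = (1/K)·√(π²EI/P_cr) = (1/2)·√(π²×1.71×10^7×0.9218/6.490×10^4)
L = 24.5 in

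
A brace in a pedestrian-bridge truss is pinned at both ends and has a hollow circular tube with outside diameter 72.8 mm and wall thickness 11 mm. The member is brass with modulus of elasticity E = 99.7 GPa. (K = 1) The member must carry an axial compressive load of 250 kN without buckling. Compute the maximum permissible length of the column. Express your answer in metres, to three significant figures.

L_max ≈ 2.03 m

Inner diameter d_i = 72.8 − 2×11 = 50.80 mm
I = π(d_o⁴ − d_i⁴)/64 = π(72.8⁴ − 50.80⁴)/64 = 1.052×10^6 mm⁴
I = 1.052×10^-6 m⁴
At the buckling limit P_cr = P = 2.500×10^5 N
From P_cr = π²EI/(K·L)²:  L = (1/K)·√(π²EI/P_cr) = (1/1)·√(π²×9.97×10^10×1.052×10^-6/2.500×10^5)
L = 2.03 m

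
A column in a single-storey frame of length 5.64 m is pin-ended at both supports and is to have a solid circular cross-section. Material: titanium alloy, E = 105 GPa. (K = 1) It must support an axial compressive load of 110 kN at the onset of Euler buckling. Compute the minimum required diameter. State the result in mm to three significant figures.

d ≈ 91.1 mm

L_e = K·L = 1 × 5.64 = 5.640 m
Required I = P_cr·L_e²/(π²E) = 1.100×10^5 × 5.640² / (π² × 1.05×10^11) = 3.376×10^-6 m⁴
I_req = 3.376×10^6 mm⁴
Solid circle: I = πd⁴/64  ⇒  d = (64I/π)^(1/4) = (64×3.376×10^6/π)^(1/4) = 91.1 mm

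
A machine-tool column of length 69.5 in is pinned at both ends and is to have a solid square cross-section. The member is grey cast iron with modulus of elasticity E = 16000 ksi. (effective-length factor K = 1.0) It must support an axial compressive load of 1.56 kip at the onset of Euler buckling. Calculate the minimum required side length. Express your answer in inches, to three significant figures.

a ≈ 0.870 in

L_e = K·L = 1 × 69.5 = 69.50 in
Required I = P_cr·L_e²/(π²E) = 1.560×10^3 × 69.50² / (π² × 1.60×10^7) = 4.772×10^-2 in⁴
Solid square: I = a⁴/12  ⇒  a = (12I)^(1/4) = (12×4.772×10^-2)^(1/4) = 0.870 in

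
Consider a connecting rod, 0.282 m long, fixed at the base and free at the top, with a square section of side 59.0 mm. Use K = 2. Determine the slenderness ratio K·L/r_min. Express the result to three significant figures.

λ ≈ 33.1

For a square r = a/√12 = 59.0/√12 = 17.03 mm
L_e = K·L = 2 × 0.282 m = 0.5640 m = 564.00 mm
λ = L_e / r_min = 564.00 / 17.03 = 33.1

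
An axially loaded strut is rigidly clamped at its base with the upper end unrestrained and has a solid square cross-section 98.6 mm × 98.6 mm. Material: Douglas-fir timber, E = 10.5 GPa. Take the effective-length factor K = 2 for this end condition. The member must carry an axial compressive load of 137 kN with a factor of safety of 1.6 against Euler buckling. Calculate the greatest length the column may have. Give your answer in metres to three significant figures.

L_max ≈ 0.965 m

I = a⁴/12 = 98.6⁴/12 = 7.876×10^6 mm⁴
I = 7.876×10^-6 m⁴
Required critical load P_cr = n·P = 1.6 × 137 = 219.2 kN = 2.192×10^5 N
From P_cr = π²EI/(K·L)²:  L = (1/K)·√(π²EI/P_cr) = (1/2)·√(π²×1.05×10^10×7.876×10^-6/2.192×10^5)
L = 0.965 m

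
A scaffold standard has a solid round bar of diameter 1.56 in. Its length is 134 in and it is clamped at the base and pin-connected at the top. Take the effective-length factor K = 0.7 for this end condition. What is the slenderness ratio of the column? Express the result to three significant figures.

λ ≈ 241

For a solid circle r = d/4 = 1.56/4 = 0.3900 in
L_e = K·L = 0.7 × 134 = 93.80 in
λ = L_e / r_min = 93.800 / 0.3900 = 241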